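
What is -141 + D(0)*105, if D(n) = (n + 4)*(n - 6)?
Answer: -2661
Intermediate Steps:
D(n) = (-6 + n)*(4 + n) (D(n) = (4 + n)*(-6 + n) = (-6 + n)*(4 + n))
-141 + D(0)*105 = -141 + (-24 + 0² - 2*0)*105 = -141 + (-24 + 0 + 0)*105 = -141 - 24*105 = -141 - 2520 = -2661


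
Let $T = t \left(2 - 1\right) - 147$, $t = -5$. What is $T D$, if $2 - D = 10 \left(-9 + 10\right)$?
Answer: $1216$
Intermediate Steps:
$D = -8$ ($D = 2 - 10 \left(-9 + 10\right) = 2 - 10 \cdot 1 = 2 - 10 = -8$)
$T = -152$ ($T = - 5 \left(2 - 1\right) - 147 = \left(-5\right) 1 - 147 = -5 - 147 = -152$)
$T D = \left(-152\right) \left(-8\right) = 1216$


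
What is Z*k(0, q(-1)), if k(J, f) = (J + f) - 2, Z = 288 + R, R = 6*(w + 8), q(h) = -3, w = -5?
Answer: -1530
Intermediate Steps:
R = 18 (R = 6*(-5 + 8) = 6*3 = 18)
Z = 306 (Z = 288 + 18 = 306)
k(J, f) = -2 + J + f
Z*k(0, q(-1)) = 306*(-2 + 0 - 3) = 306*(-5) = -1530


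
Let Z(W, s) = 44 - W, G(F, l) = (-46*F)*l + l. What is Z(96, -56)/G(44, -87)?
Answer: -52/176001 ≈ -0.00029545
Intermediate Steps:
G(F, l) = l - 46*F*l (G(F, l) = -46*F*l + l = l - 46*F*l)
Z(96, -56)/G(44, -87) = (44 - 1*96)/((-87*(1 - 46*44))) = (44 - 96)/((-87*(1 - 2024))) = -52/((-87*(-2023))) = -52/176001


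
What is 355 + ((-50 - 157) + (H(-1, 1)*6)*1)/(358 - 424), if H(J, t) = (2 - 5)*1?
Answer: 7885/22 ≈ 358.41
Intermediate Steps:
H(J, t) = -3 (H(J, t) = -3*1 = -3)
355 + ((-50 - 157) + (H(-1, 1)*6)*1)/(358 - 424) = 355 + ((-50 - 157) - 3*6*1)/(358 - 424) = 355 + (-207 - 18*1)/(-66) = 355 - (-207 - 18)/66 = 355 - 1/66*(-225) = 355 + 75/22 = 7885/22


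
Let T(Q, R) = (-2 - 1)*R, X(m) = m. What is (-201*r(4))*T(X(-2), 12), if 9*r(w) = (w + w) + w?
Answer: 9648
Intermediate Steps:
T(Q, R) = -3*R
r(w) = w/3 (r(w) = ((w + w) + w)/9 = (2*w + w)/9 = (3*w)/9 = w/3)
(-201*r(4))*T(X(-2), 12) = (-67*4)*(-3*12) = -201*4/3*(-36) = -268*(-36) = 9648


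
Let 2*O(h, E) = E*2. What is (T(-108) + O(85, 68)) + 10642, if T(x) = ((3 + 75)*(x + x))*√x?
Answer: 10710 - 101088*I*√3 ≈ 10710.0 - 1.7509e+5*I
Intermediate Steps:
O(h, E) = E (O(h, E) = (E*2)/2 = (2*E)/2 = E)
T(x) = 156*x^(3/2) (T(x) = (78*(2*x))*√x = (156*x)*√x = 156*x^(3/2))
(T(-108) + O(85, 68)) + 10642 = (156*(-108)^(3/2) + 68) + 10642 = (156*(-648*I*√3) + 68) + 10642 = (-101088*I*√3 + 68) + 10642 = (68 - 101088*I*√3) + 10642 = 10710 - 101088*I*√3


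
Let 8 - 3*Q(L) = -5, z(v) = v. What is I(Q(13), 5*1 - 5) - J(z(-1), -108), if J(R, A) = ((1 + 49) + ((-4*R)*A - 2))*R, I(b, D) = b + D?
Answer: -1139/3 ≈ -379.67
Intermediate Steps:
Q(L) = 13/3 (Q(L) = 8/3 - ⅓*(-5) = 8/3 + 5/3 = 13/3)
I(b, D) = D + b
J(R, A) = R*(48 - 4*A*R) (J(R, A) = (50 + (-4*A*R - 2))*R = (50 + (-2 - 4*A*R))*R = (48 - 4*A*R)*R = R*(48 - 4*A*R))
I(Q(13), 5*1 - 5) - J(z(-1), -108) = ((5*1 - 5) + 13/3) - 4*(-1)*(12 - 1*(-108)*(-1)) = ((5 - 5) + 13/3) - 4*(-1)*(12 - 108) = (0 + 13/3) - 4*(-1)*(-96) = 13/3 - 1*384 = 13/3 - 384 = -1139/3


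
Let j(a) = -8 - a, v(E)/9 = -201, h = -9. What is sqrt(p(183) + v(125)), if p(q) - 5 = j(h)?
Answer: I*sqrt(1803) ≈ 42.462*I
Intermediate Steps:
v(E) = -1809 (v(E) = 9*(-201) = -1809)
p(q) = 6 (p(q) = 5 + (-8 - 1*(-9)) = 5 + (-8 + 9) = 5 + 1 = 6)
sqrt(p(183) + v(125)) = sqrt(6 - 1809) = sqrt(-1803) = I*sqrt(1803)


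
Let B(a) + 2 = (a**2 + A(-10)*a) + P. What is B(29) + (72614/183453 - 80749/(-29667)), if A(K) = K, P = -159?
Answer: 713180981575/1814166717 ≈ 393.12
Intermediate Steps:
B(a) = -161 + a**2 - 10*a (B(a) = -2 + ((a**2 - 10*a) - 159) = -2 + (-159 + a**2 - 10*a) = -161 + a**2 - 10*a)
B(29) + (72614/183453 - 80749/(-29667)) = (-161 + 29**2 - 10*29) + (72614/183453 - 80749/(-29667)) = (-161 + 841 - 290) + (72614*(1/183453) - 80749*(-1/29667)) = 390 + (72614/183453 + 80749/29667) = 390 + 5655961945/1814166717 = 713180981575/1814166717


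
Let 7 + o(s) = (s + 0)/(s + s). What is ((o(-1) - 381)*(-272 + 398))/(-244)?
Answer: 48825/244 ≈ 200.10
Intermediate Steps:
o(s) = -13/2 (o(s) = -7 + (s + 0)/(s + s) = -7 + s/((2*s)) = -7 + s*(1/(2*s)) = -7 + ½ = -13/2)
((o(-1) - 381)*(-272 + 398))/(-244) = ((-13/2 - 381)*(-272 + 398))/(-244) = -775/2*126*(-1/244) = -48825*(-1/244) = 48825/244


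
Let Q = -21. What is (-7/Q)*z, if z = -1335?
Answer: -445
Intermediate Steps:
(-7/Q)*z = -7/(-21)*(-1335) = -7*(-1/21)*(-1335) = (⅓)*(-1335) = -445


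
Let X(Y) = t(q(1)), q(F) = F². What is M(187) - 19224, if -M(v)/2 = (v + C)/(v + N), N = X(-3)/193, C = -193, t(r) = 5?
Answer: -57825599/3008 ≈ -19224.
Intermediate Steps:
X(Y) = 5
N = 5/193 ≈ 0.025907
M(v) = -2*(-193 + v)/(5/193 + v) (M(v) = -2*(v - 193)/(v + 5/193) = -2*(-193 + v)/(5/193 + v))
M(187) - 19224 = 386*(193 - 1*187)/(5 + 193*187) - 19224 = 386*(193 - 187)/(5 + 36091) - 19224 = 386*6/36096 - 19224 = 386*(1/36096)*6 - 19224 = 193/3008 - 19224 = -57825599/3008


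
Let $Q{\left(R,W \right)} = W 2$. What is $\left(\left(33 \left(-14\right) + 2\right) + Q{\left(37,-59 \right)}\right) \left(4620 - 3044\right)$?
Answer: $-910928$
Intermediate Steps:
$Q{\left(R,W \right)} = 2 W$
$\left(\left(33 \left(-14\right) + 2\right) + Q{\left(37,-59 \right)}\right) \left(4620 - 3044\right) = \left(\left(33 \left(-14\right) + 2\right) + 2 \left(-59\right)\right) \left(4620 - 3044\right) = \left(\left(-462 + 2\right) - 118\right) 1576 = \left(-460 - 118\right) 1576 = \left(-578\right) 1576 = -910928$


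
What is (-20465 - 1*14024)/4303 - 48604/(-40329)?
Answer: -90904913/13348899 ≈ -6.8099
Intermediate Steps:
(-20465 - 1*14024)/4303 - 48604/(-40329) = (-20465 - 14024)*(1/4303) - 48604*(-1/40329) = -34489*1/4303 + 48604/40329 = -2653/331 + 48604/40329 = -90904913/13348899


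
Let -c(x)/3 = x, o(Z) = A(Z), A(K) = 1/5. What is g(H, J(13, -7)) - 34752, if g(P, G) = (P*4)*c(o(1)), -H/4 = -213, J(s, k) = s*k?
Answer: -183984/5 ≈ -36797.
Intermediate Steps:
A(K) = ⅕
J(s, k) = k*s
H = 852 (H = -4*(-213) = 852)
o(Z) = ⅕
c(x) = -3*x
g(P, G) = -12*P/5 (g(P, G) = (P*4)*(-3*⅕) = (4*P)*(-⅗) = -12*P/5)
g(H, J(13, -7)) - 34752 = -12/5*852 - 34752 = -10224/5 - 34752 = -183984/5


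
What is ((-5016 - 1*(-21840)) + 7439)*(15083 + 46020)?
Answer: 1482542089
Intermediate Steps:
((-5016 - 1*(-21840)) + 7439)*(15083 + 46020) = ((-5016 + 21840) + 7439)*61103 = (16824 + 7439)*61103 = 24263*61103 = 1482542089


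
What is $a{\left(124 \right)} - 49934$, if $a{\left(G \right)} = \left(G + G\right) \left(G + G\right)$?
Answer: $11570$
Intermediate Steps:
$a{\left(G \right)} = 4 G^{2}$ ($a{\left(G \right)} = 2 G 2 G = 4 G^{2}$)
$a{\left(124 \right)} - 49934 = 4 \cdot 124^{2} - 49934 = 4 \cdot 15376 - 49934 = 61504 - 49934 = 11570$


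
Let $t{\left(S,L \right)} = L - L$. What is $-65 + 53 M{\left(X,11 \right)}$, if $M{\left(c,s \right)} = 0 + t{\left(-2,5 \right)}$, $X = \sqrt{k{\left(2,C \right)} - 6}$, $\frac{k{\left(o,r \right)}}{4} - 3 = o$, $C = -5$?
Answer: $-65$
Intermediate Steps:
$t{\left(S,L \right)} = 0$
$k{\left(o,r \right)} = 12 + 4 o$
$X = \sqrt{14}$ ($X = \sqrt{\left(12 + 4 \cdot 2\right) - 6} = \sqrt{\left(12 + 8\right) - 6} = \sqrt{20 - 6} = \sqrt{14} \approx 3.7417$)
$M{\left(c,s \right)} = 0$ ($M{\left(c,s \right)} = 0 + 0 = 0$)
$-65 + 53 M{\left(X,11 \right)} = -65 + 53 \cdot 0 = -65 + 0 = -65$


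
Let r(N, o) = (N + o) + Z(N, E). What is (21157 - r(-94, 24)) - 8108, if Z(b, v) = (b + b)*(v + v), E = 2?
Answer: 13871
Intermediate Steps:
Z(b, v) = 4*b*v (Z(b, v) = (2*b)*(2*v) = 4*b*v)
r(N, o) = o + 9*N (r(N, o) = (N + o) + 4*N*2 = (N + o) + 8*N = o + 9*N)
(21157 - r(-94, 24)) - 8108 = (21157 - (24 + 9*(-94))) - 8108 = (21157 - (24 - 846)) - 8108 = (21157 - 1*(-822)) - 8108 = (21157 + 822) - 8108 = 21979 - 8108 = 13871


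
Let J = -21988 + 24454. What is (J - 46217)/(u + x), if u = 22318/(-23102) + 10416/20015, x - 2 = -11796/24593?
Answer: -248756634254809895/6110446046133 ≈ -40710.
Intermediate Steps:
J = 2466
x = 37390/24593 (x = 2 - 11796/24593 = 37390/24593 ≈ 1.5204)
u = -103032169/231193265 (u = 22318*(-1/23102) + 10416*(1/20015) = -11159/11551 + 10416/20015 = -103032169/231193265 ≈ -0.44565)
(J - 46217)/(u + x) = (2466 - 46217)/(-103032169/231193265 + 37390/24593) = -43751/6110446046133/5685735966145 = -43751*5685735966145/6110446046133 = -248756634254809895/6110446046133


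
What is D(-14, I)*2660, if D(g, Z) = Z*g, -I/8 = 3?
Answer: 893760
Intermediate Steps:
I = -24 (I = -8*3 = -24)
D(-14, I)*2660 = -24*(-14)*2660 = 336*2660 = 893760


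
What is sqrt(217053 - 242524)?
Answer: I*sqrt(25471) ≈ 159.6*I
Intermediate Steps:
sqrt(217053 - 242524) = sqrt(-25471) = I*sqrt(25471)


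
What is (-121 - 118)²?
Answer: 57121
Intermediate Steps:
(-121 - 118)² = (-239)² = 57121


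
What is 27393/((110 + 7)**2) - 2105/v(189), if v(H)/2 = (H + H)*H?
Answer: 47965507/24147396 ≈ 1.9864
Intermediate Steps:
v(H) = 4*H**2 (v(H) = 2*((H + H)*H) = 2*((2*H)*H) = 2*(2*H**2) = 4*H**2)
27393/((110 + 7)**2) - 2105/v(189) = 27393/((110 + 7)**2) - 2105/(4*189**2) = 27393/(117**2) - 2105/(4*35721) = 27393/13689 - 2105/142884 = 27393*(1/13689) - 2105*1/142884 = 9131/4563 - 2105/142884 = 47965507/24147396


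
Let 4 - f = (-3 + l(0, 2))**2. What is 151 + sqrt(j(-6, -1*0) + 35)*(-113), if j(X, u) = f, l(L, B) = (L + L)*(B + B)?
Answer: 151 - 113*sqrt(30) ≈ -467.93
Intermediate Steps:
l(L, B) = 4*B*L (l(L, B) = (2*L)*(2*B) = 4*B*L)
f = -5 (f = 4 - (-3 + 4*2*0)**2 = 4 - (-3 + 0)**2 = 4 - 1*(-3)**2 = 4 - 1*9 = 4 - 9 = -5)
j(X, u) = -5
151 + sqrt(j(-6, -1*0) + 35)*(-113) = 151 + sqrt(-5 + 35)*(-113) = 151 + sqrt(30)*(-113) = 151 - 113*sqrt(30)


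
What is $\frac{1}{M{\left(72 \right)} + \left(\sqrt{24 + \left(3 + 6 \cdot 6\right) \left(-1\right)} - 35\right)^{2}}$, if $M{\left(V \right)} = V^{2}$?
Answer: $\frac{i}{2 \left(35 \sqrt{15} + 3197 i\right)} \approx 0.00015612 + 6.6194 \cdot 10^{-6} i$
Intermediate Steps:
$\frac{1}{M{\left(72 \right)} + \left(\sqrt{24 + \left(3 + 6 \cdot 6\right) \left(-1\right)} - 35\right)^{2}} = \frac{1}{72^{2} + \left(\sqrt{24 + \left(3 + 6 \cdot 6\right) \left(-1\right)} - 35\right)^{2}} = \frac{1}{5184 + \left(\sqrt{24 + \left(3 + 36\right) \left(-1\right)} - 35\right)^{2}} = \frac{1}{5184 + \left(\sqrt{24 + 39 \left(-1\right)} - 35\right)^{2}} = \frac{1}{5184 + \left(\sqrt{24 - 39} - 35\right)^{2}} = \frac{1}{5184 + \left(\sqrt{-15} - 35\right)^{2}} = \frac{1}{5184 + \left(i \sqrt{15} - 35\right)^{2}} = \frac{1}{5184 + \left(-35 + i \sqrt{15}\right)^{2}}$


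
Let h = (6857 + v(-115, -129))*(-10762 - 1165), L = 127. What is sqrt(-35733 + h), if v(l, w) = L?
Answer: I*sqrt(83333901) ≈ 9128.7*I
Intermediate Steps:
v(l, w) = 127
h = -83298168 (h = (6857 + 127)*(-10762 - 1165) = 6984*(-11927) = -83298168)
sqrt(-35733 + h) = sqrt(-35733 - 83298168) = sqrt(-83333901) = I*sqrt(83333901)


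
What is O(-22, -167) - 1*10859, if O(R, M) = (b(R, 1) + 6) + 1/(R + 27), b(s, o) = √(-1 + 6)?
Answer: -54264/5 + √5 ≈ -10851.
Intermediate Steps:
b(s, o) = √5
O(R, M) = 6 + √5 + 1/(27 + R) (O(R, M) = (√5 + 6) + 1/(R + 27) = (6 + √5) + 1/(27 + R) = 6 + √5 + 1/(27 + R))
O(-22, -167) - 1*10859 = (163 + 6*(-22) + 27*√5 - 22*√5)/(27 - 22) - 1*10859 = (163 - 132 + 27*√5 - 22*√5)/5 - 10859 = (31 + 5*√5)/5 - 10859 = (31/5 + √5) - 10859 = -54264/5 + √5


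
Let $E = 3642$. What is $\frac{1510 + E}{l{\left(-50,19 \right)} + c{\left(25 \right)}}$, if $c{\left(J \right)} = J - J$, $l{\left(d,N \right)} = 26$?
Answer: $\frac{2576}{13} \approx 198.15$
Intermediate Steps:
$c{\left(J \right)} = 0$
$\frac{1510 + E}{l{\left(-50,19 \right)} + c{\left(25 \right)}} = \frac{1510 + 3642}{26 + 0} = \frac{5152}{26} = 5152 \cdot \frac{1}{26} = \frac{2576}{13}$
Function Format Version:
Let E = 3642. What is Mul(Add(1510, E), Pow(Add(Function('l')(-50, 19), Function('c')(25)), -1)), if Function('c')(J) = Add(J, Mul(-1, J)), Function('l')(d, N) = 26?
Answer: Rational(2576, 13) ≈ 198.15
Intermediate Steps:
Function('c')(J) = 0
Mul(Add(1510, E), Pow(Add(Function('l')(-50, 19), Function('c')(25)), -1)) = Mul(Add(1510, 3642), Pow(Add(26, 0), -1)) = Mul(5152, Pow(26, -1)) = Mul(5152, Rational(1, 26)) = Rational(2576, 13)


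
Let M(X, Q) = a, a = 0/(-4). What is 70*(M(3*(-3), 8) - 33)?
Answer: -2310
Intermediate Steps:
a = 0 (a = 0*(-¼) = 0)
M(X, Q) = 0
70*(M(3*(-3), 8) - 33) = 70*(0 - 33) = 70*(-33) = -2310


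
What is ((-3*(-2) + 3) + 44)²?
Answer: 2809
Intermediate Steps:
((-3*(-2) + 3) + 44)² = ((6 + 3) + 44)² = (9 + 44)² = 53² = 2809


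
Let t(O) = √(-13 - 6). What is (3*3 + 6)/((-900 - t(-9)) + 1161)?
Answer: 783/13628 + 3*I*√19/13628 ≈ 0.057455 + 0.00095955*I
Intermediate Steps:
t(O) = I*√19 (t(O) = √(-19) = I*√19)
(3*3 + 6)/((-900 - t(-9)) + 1161) = (3*3 + 6)/((-900 - I*√19) + 1161) = (9 + 6)/((-900 - I*√19) + 1161) = 15/(261 - I*√19)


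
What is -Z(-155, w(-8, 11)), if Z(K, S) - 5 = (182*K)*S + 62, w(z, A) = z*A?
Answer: -2482547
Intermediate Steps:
w(z, A) = A*z
Z(K, S) = 67 + 182*K*S (Z(K, S) = 5 + ((182*K)*S + 62) = 5 + (182*K*S + 62) = 5 + (62 + 182*K*S) = 67 + 182*K*S)
-Z(-155, w(-8, 11)) = -(67 + 182*(-155)*(11*(-8))) = -(67 + 182*(-155)*(-88)) = -(67 + 2482480) = -1*2482547 = -2482547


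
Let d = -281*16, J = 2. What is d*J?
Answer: -8992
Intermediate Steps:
d = -4496
d*J = -4496*2 = -8992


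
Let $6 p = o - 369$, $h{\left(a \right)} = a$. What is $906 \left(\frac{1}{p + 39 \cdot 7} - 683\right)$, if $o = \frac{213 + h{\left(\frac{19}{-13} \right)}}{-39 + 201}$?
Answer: $- \frac{206929570557}{334408} \approx -6.1879 \cdot 10^{5}$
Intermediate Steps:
$o = \frac{1375}{1053}$ ($o = \frac{213 + \frac{19}{-13}}{-39 + 201} = \frac{213 + 19 \left(- \frac{1}{13}\right)}{162} = \left(213 - \frac{19}{13}\right) \frac{1}{162} = \frac{2750}{13} \cdot \frac{1}{162} = \frac{1375}{1053} \approx 1.3058$)
$p = - \frac{193591}{3159}$ ($p = \frac{\frac{1375}{1053} - 369}{6} = \frac{1}{6} \left(- \frac{387182}{1053}\right) = - \frac{193591}{3159} \approx -61.282$)
$906 \left(\frac{1}{p + 39 \cdot 7} - 683\right) = 906 \left(\frac{1}{- \frac{193591}{3159} + 39 \cdot 7} - 683\right) = 906 \left(\frac{1}{- \frac{193591}{3159} + 273} - 683\right) = 906 \left(\frac{1}{\frac{668816}{3159}} - 683\right) = 906 \left(\frac{3159}{668816} - 683\right) = 906 \left(- \frac{456798169}{668816}\right) = - \frac{206929570557}{334408}$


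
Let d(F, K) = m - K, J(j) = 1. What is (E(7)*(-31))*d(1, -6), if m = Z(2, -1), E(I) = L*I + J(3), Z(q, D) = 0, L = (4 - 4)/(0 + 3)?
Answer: -186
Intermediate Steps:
L = 0 (L = 0/3 = 0*(⅓) = 0)
E(I) = 1 (E(I) = 0*I + 1 = 0 + 1 = 1)
m = 0
d(F, K) = -K (d(F, K) = 0 - K = -K)
(E(7)*(-31))*d(1, -6) = (1*(-31))*(-1*(-6)) = -31*6 = -186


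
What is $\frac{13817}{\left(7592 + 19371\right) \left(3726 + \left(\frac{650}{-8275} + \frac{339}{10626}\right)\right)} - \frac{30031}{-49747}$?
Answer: $\frac{3537943577087865237}{5859345017918237843} \approx 0.60381$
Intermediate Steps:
$\frac{13817}{\left(7592 + 19371\right) \left(3726 + \left(\frac{650}{-8275} + \frac{339}{10626}\right)\right)} - \frac{30031}{-49747} = \frac{13817}{26963 \left(3726 + \left(650 \left(- \frac{1}{8275}\right) + 339 \cdot \frac{1}{10626}\right)\right)} - - \frac{30031}{49747} = \frac{13817}{26963 \left(3726 + \left(- \frac{26}{331} + \frac{113}{3542}\right)\right)} + \frac{30031}{49747} = \frac{13817}{26963 \left(3726 - \frac{54689}{1172402}\right)} + \frac{30031}{49747} = \frac{13817}{26963 \cdot \frac{4368315163}{1172402}} + \frac{30031}{49747} = \frac{13817}{\frac{117782881739969}{1172402}} + \frac{30031}{49747} = 13817 \cdot \frac{1172402}{117782881739969} + \frac{30031}{49747} = \frac{16199078434}{117782881739969} + \frac{30031}{49747} = \frac{3537943577087865237}{5859345017918237843}$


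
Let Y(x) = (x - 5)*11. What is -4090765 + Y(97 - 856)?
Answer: -4099169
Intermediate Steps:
Y(x) = -55 + 11*x (Y(x) = (-5 + x)*11 = -55 + 11*x)
-4090765 + Y(97 - 856) = -4090765 + (-55 + 11*(97 - 856)) = -4090765 + (-55 + 11*(-759)) = -4090765 + (-55 - 8349) = -4090765 - 8404 = -4099169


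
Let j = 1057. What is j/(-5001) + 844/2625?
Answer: 160691/1458625 ≈ 0.11017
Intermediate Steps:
j/(-5001) + 844/2625 = 1057/(-5001) + 844/2625 = 1057*(-1/5001) + 844*(1/2625) = -1057/5001 + 844/2625 = 160691/1458625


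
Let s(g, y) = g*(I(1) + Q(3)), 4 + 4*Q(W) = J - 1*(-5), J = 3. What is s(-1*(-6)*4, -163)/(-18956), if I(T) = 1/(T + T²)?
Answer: -9/4739 ≈ -0.0018991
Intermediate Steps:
Q(W) = 1 (Q(W) = -1 + (3 - 1*(-5))/4 = -1 + (3 + 5)/4 = -1 + (¼)*8 = -1 + 2 = 1)
s(g, y) = 3*g/2 (s(g, y) = g*(1/(1*(1 + 1)) + 1) = g*(1/2 + 1) = g*(1*(½) + 1) = g*(½ + 1) = g*(3/2) = 3*g/2)
s(-1*(-6)*4, -163)/(-18956) = (3*(-1*(-6)*4)/2)/(-18956) = (3*(6*4)/2)*(-1/18956) = ((3/2)*24)*(-1/18956) = 36*(-1/18956) = -9/4739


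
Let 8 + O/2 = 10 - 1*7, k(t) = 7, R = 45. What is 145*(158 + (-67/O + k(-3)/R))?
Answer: 430273/18 ≈ 23904.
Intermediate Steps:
O = -10 (O = -16 + 2*(10 - 1*7) = -16 + 2*(10 - 7) = -16 + 2*3 = -16 + 6 = -10)
145*(158 + (-67/O + k(-3)/R)) = 145*(158 + (-67/(-10) + 7/45)) = 145*(158 + (-67*(-⅒) + 7*(1/45))) = 145*(158 + (67/10 + 7/45)) = 145*(158 + 617/90) = 145*(14837/90) = 430273/18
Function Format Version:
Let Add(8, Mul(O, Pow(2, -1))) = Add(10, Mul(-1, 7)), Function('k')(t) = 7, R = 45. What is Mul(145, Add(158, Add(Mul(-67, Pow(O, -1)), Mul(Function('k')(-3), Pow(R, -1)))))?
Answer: Rational(430273, 18) ≈ 23904.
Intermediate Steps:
O = -10 (O = Add(-16, Mul(2, Add(10, Mul(-1, 7)))) = Add(-16, Mul(2, Add(10, -7))) = Add(-16, Mul(2, 3)) = Add(-16, 6) = -10)
Mul(145, Add(158, Add(Mul(-67, Pow(O, -1)), Mul(Function('k')(-3), Pow(R, -1))))) = Mul(145, Add(158, Add(Mul(-67, Pow(-10, -1)), Mul(7, Pow(45, -1))))) = Mul(145, Add(158, Add(Mul(-67, Rational(-1, 10)), Mul(7, Rational(1, 45))))) = Mul(145, Add(158, Add(Rational(67, 10), Rational(7, 45)))) = Mul(145, Add(158, Rational(617, 90))) = Mul(145, Rational(14837, 90)) = Rational(430273, 18)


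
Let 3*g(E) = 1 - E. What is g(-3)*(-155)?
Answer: -620/3 ≈ -206.67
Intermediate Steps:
g(E) = 1/3 - E/3 (g(E) = (1 - E)/3 = 1/3 - E/3)
g(-3)*(-155) = (1/3 - 1/3*(-3))*(-155) = (1/3 + 1)*(-155) = (4/3)*(-155) = -620/3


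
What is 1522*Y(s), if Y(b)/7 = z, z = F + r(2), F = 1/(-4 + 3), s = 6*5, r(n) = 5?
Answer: 42616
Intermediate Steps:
s = 30
F = -1 (F = 1/(-1) = -1)
z = 4 (z = -1 + 5 = 4)
Y(b) = 28 (Y(b) = 7*4 = 28)
1522*Y(s) = 1522*28 = 42616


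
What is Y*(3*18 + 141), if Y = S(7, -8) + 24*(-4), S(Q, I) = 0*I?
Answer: -18720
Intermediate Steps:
S(Q, I) = 0
Y = -96 (Y = 0 + 24*(-4) = 0 - 96 = -96)
Y*(3*18 + 141) = -96*(3*18 + 141) = -96*(54 + 141) = -96*195 = -18720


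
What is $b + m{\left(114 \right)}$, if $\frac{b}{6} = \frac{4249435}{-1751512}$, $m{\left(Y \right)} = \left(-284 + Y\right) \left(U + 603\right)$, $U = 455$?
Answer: $- \frac{157526222465}{875756} \approx -1.7987 \cdot 10^{5}$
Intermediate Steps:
$m{\left(Y \right)} = -300472 + 1058 Y$ ($m{\left(Y \right)} = \left(-284 + Y\right) \left(455 + 603\right) = \left(-284 + Y\right) 1058 = -300472 + 1058 Y$)
$b = - \frac{12748305}{875756}$ ($b = 6 \frac{4249435}{-1751512} = 6 \cdot 4249435 \left(- \frac{1}{1751512}\right) = 6 \left(- \frac{4249435}{1751512}\right) = - \frac{12748305}{875756} \approx -14.557$)
$b + m{\left(114 \right)} = - \frac{12748305}{875756} + \left(-300472 + 1058 \cdot 114\right) = - \frac{12748305}{875756} + \left(-300472 + 120612\right) = - \frac{12748305}{875756} - 179860 = - \frac{157526222465}{875756}$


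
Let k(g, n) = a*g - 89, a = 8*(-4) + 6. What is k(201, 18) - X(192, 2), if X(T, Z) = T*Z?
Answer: -5699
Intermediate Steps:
a = -26 (a = -32 + 6 = -26)
k(g, n) = -89 - 26*g (k(g, n) = -26*g - 89 = -89 - 26*g)
k(201, 18) - X(192, 2) = (-89 - 26*201) - 192*2 = (-89 - 5226) - 1*384 = -5315 - 384 = -5699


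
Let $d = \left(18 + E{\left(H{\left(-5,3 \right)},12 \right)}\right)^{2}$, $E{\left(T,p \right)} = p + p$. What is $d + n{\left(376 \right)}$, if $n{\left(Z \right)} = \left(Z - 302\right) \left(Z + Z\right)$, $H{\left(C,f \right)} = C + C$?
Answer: $57412$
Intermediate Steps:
$H{\left(C,f \right)} = 2 C$
$n{\left(Z \right)} = 2 Z \left(-302 + Z\right)$ ($n{\left(Z \right)} = \left(-302 + Z\right) 2 Z = 2 Z \left(-302 + Z\right)$)
$E{\left(T,p \right)} = 2 p$
$d = 1764$ ($d = \left(18 + 2 \cdot 12\right)^{2} = \left(18 + 24\right)^{2} = 42^{2} = 1764$)
$d + n{\left(376 \right)} = 1764 + 2 \cdot 376 \left(-302 + 376\right) = 1764 + 2 \cdot 376 \cdot 74 = 1764 + 55648 = 57412$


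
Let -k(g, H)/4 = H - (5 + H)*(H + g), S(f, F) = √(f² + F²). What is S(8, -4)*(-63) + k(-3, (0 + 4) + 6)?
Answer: 380 - 252*√5 ≈ -183.49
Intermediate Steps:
S(f, F) = √(F² + f²)
k(g, H) = -4*H + 4*(5 + H)*(H + g) (k(g, H) = -4*(H - (5 + H)*(H + g)) = -4*H + 4*(5 + H)*(H + g))
S(8, -4)*(-63) + k(-3, (0 + 4) + 6) = √((-4)² + 8²)*(-63) + (4*((0 + 4) + 6)² + 16*((0 + 4) + 6) + 20*(-3) + 4*((0 + 4) + 6)*(-3)) = √(16 + 64)*(-63) + (4*(4 + 6)² + 16*(4 + 6) - 60 + 4*(4 + 6)*(-3)) = √80*(-63) + (4*10² + 16*10 - 60 + 4*10*(-3)) = (4*√5)*(-63) + (4*100 + 160 - 60 - 120) = -252*√5 + (400 + 160 - 60 - 120) = -252*√5 + 380 = 380 - 252*√5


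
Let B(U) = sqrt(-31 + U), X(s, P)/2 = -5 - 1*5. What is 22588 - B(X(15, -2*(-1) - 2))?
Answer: 22588 - I*sqrt(51) ≈ 22588.0 - 7.1414*I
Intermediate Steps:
X(s, P) = -20 (X(s, P) = 2*(-5 - 1*5) = 2*(-5 - 5) = 2*(-10) = -20)
22588 - B(X(15, -2*(-1) - 2)) = 22588 - sqrt(-31 - 20) = 22588 - sqrt(-51) = 22588 - I*sqrt(51)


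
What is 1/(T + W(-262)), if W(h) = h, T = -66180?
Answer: -1/66442 ≈ -1.5051e-5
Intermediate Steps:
1/(T + W(-262)) = 1/(-66180 - 262) = 1/(-66442) = -1/66442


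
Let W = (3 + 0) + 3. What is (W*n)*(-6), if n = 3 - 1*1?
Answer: -72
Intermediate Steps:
W = 6 (W = 3 + 3 = 6)
n = 2 (n = 3 - 1 = 2)
(W*n)*(-6) = (6*2)*(-6) = 12*(-6) = -72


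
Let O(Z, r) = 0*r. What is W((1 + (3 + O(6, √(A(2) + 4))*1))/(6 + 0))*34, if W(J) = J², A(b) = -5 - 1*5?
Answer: 136/9 ≈ 15.111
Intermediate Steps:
A(b) = -10 (A(b) = -5 - 5 = -10)
O(Z, r) = 0
W((1 + (3 + O(6, √(A(2) + 4))*1))/(6 + 0))*34 = ((1 + (3 + 0*1))/(6 + 0))²*34 = ((1 + (3 + 0))/6)²*34 = ((1 + 3)*(⅙))²*34 = (4*(⅙))²*34 = (⅔)²*34 = (4/9)*34 = 136/9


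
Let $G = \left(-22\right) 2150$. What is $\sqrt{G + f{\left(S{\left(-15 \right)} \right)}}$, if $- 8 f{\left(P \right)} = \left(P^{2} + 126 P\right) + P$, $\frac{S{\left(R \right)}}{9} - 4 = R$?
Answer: $\frac{i \sqrt{187814}}{2} \approx 216.69 i$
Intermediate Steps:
$S{\left(R \right)} = 36 + 9 R$
$f{\left(P \right)} = - \frac{127 P}{8} - \frac{P^{2}}{8}$ ($f{\left(P \right)} = - \frac{\left(P^{2} + 126 P\right) + P}{8} = - \frac{P^{2} + 127 P}{8} = - \frac{127 P}{8} - \frac{P^{2}}{8}$)
$G = -47300$
$\sqrt{G + f{\left(S{\left(-15 \right)} \right)}} = \sqrt{-47300 - \frac{\left(36 + 9 \left(-15\right)\right) \left(127 + \left(36 + 9 \left(-15\right)\right)\right)}{8}} = \sqrt{-47300 - \frac{\left(36 - 135\right) \left(127 + \left(36 - 135\right)\right)}{8}} = \sqrt{-47300 - - \frac{99 \left(127 - 99\right)}{8}} = \sqrt{-47300 - \left(- \frac{99}{8}\right) 28} = \sqrt{-47300 + \frac{693}{2}} = \sqrt{- \frac{93907}{2}} = \frac{i \sqrt{187814}}{2}$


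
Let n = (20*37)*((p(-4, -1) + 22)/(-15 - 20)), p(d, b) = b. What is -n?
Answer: 444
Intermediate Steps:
n = -444 (n = (20*37)*((-1 + 22)/(-15 - 20)) = 740*(21/(-35)) = 740*(21*(-1/35)) = 740*(-⅗) = -444)
-n = -1*(-444) = 444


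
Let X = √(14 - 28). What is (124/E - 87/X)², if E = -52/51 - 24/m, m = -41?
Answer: 58434645573/721406 - 5639427*I*√14/1589 ≈ 81001.0 - 13279.0*I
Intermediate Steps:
X = I*√14 (X = √(-14) = I*√14 ≈ 3.7417*I)
E = -908/2091 (E = -52/51 - 24/(-41) = -52*1/51 - 24*(-1/41) = -52/51 + 24/41 = -908/2091 ≈ -0.43424)
(124/E - 87/X)² = (124/(-908/2091) - 87*(-I*√14/14))² = (124*(-2091/908) - (-87)*I*√14/14)² = (-64821/227 + 87*I*√14/14)²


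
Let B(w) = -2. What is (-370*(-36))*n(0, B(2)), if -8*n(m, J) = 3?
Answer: -4995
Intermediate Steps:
n(m, J) = -3/8 (n(m, J) = -⅛*3 = -3/8)
(-370*(-36))*n(0, B(2)) = -370*(-36)*(-3/8) = -74*(-180)*(-3/8) = 13320*(-3/8) = -4995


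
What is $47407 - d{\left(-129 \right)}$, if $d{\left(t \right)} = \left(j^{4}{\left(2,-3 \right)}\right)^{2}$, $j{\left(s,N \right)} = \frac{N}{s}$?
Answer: $\frac{12129631}{256} \approx 47381.0$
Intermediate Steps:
$j{\left(s,N \right)} = \frac{N}{s}$
$d{\left(t \right)} = \frac{6561}{256}$ ($d{\left(t \right)} = \left(\left(- \frac{3}{2}\right)^{4}\right)^{2} = \left(\frac{81}{16}\right)^{2} = \frac{6561}{256}$)
$47407 - d{\left(-129 \right)} = 47407 - \frac{6561}{256} = \frac{12129631}{256}$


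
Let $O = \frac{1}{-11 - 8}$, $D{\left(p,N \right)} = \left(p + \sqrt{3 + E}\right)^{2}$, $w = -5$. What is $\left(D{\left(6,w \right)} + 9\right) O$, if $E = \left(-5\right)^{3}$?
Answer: $\frac{77}{19} - \frac{12 i \sqrt{122}}{19} \approx 4.0526 - 6.976 i$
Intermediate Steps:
$E = -125$
$D{\left(p,N \right)} = \left(p + i \sqrt{122}\right)^{2}$ ($D{\left(p,N \right)} = \left(p + \sqrt{3 - 125}\right)^{2} = \left(p + \sqrt{-122}\right)^{2} = \left(p + i \sqrt{122}\right)^{2}$)
$O = - \frac{1}{19}$ ($O = \frac{1}{-19} = - \frac{1}{19} \approx -0.052632$)
$\left(D{\left(6,w \right)} + 9\right) O = \left(\left(6 + i \sqrt{122}\right)^{2} + 9\right) \left(- \frac{1}{19}\right) = \left(9 + \left(6 + i \sqrt{122}\right)^{2}\right) \left(- \frac{1}{19}\right) = - \frac{9}{19} - \frac{\left(6 + i \sqrt{122}\right)^{2}}{19}$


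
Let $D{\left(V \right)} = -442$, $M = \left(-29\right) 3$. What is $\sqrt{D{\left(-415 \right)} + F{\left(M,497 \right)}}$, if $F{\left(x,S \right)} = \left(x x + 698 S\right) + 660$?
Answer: $\sqrt{354693} \approx 595.56$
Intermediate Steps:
$M = -87$
$F{\left(x,S \right)} = 660 + x^{2} + 698 S$ ($F{\left(x,S \right)} = \left(x^{2} + 698 S\right) + 660 = 660 + x^{2} + 698 S$)
$\sqrt{D{\left(-415 \right)} + F{\left(M,497 \right)}} = \sqrt{-442 + \left(660 + \left(-87\right)^{2} + 698 \cdot 497\right)} = \sqrt{-442 + \left(660 + 7569 + 346906\right)} = \sqrt{-442 + 355135} = \sqrt{354693}$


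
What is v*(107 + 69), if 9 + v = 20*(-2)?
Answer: -8624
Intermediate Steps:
v = -49 (v = -9 + 20*(-2) = -9 - 40 = -49)
v*(107 + 69) = -49*(107 + 69) = -49*176 = -8624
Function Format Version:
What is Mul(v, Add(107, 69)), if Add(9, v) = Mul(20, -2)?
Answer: -8624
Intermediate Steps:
v = -49 (v = Add(-9, Mul(20, -2)) = Add(-9, -40) = -49)
Mul(v, Add(107, 69)) = Mul(-49, Add(107, 69)) = Mul(-49, 176) = -8624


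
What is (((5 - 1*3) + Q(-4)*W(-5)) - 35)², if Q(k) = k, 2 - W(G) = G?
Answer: 3721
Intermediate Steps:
W(G) = 2 - G
(((5 - 1*3) + Q(-4)*W(-5)) - 35)² = (((5 - 1*3) - 4*(2 - 1*(-5))) - 35)² = (((5 - 3) - 4*(2 + 5)) - 35)² = ((2 - 4*7) - 35)² = ((2 - 28) - 35)² = (-26 - 35)² = (-61)² = 3721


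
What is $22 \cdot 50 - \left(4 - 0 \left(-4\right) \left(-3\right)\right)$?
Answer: $1096$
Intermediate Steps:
$22 \cdot 50 - \left(4 - 0 \left(-4\right) \left(-3\right)\right) = 1100 + \left(-4 + 0 \left(-3\right)\right) = 1100 + \left(-4 + 0\right) = 1100 - 4 = 1096$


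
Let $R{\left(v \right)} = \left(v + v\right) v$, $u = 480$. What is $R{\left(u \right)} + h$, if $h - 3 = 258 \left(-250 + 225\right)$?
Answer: $454353$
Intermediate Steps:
$h = -6447$ ($h = 3 + 258 \left(-250 + 225\right) = 3 + 258 \left(-25\right) = 3 - 6450 = -6447$)
$R{\left(v \right)} = 2 v^{2}$ ($R{\left(v \right)} = 2 v v = 2 v^{2}$)
$R{\left(u \right)} + h = 2 \cdot 480^{2} - 6447 = 2 \cdot 230400 - 6447 = 460800 - 6447 = 454353$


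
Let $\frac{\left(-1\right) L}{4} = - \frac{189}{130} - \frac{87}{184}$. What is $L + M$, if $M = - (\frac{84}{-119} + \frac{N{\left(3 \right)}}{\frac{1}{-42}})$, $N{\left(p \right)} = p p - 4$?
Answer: $\frac{11101911}{50830} \approx 218.41$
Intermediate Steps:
$L = \frac{23043}{2990}$ ($L = - 4 \left(- \frac{189}{130} - \frac{87}{184}\right) = \left(-4\right) \left(- \frac{23043}{11960}\right) = \frac{23043}{2990} \approx 7.7067$)
$N{\left(p \right)} = -4 + p^{2}$ ($N{\left(p \right)} = p^{2} - 4 = -4 + p^{2}$)
$M = \frac{3582}{17}$ ($M = - (\frac{84}{-119} + \frac{-4 + 3^{2}}{\frac{1}{-42}}) = - (84 \left(- \frac{1}{119}\right) + \frac{-4 + 9}{- \frac{1}{42}}) = - (- \frac{12}{17} + 5 \left(-42\right)) = - (- \frac{12}{17} - 210) = \left(-1\right) \left(- \frac{3582}{17}\right) = \frac{3582}{17} \approx 210.71$)
$L + M = \frac{23043}{2990} + \frac{3582}{17} = \frac{11101911}{50830}$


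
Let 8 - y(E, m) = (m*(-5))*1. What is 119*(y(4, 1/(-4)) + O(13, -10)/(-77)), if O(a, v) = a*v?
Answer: 44183/44 ≈ 1004.2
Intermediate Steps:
y(E, m) = 8 + 5*m (y(E, m) = 8 - m*(-5) = 8 - (-5*m) = 8 - (-5)*m = 8 + 5*m)
119*(y(4, 1/(-4)) + O(13, -10)/(-77)) = 119*((8 + 5/(-4)) + (13*(-10))/(-77)) = 119*((8 + 5*(-¼)) - 130*(-1/77)) = 119*((8 - 5/4) + 130/77) = 119*(27/4 + 130/77) = 119*(2599/308) = 44183/44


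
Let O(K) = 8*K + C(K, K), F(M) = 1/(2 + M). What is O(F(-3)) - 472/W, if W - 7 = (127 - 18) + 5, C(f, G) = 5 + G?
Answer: -956/121 ≈ -7.9008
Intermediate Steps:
W = 121 (W = 7 + ((127 - 18) + 5) = 7 + (109 + 5) = 7 + 114 = 121)
O(K) = 5 + 9*K (O(K) = 8*K + (5 + K) = 5 + 9*K)
O(F(-3)) - 472/W = (5 + 9/(2 - 3)) - 472/121 = (5 + 9/(-1)) + (1/121)*(-472) = (5 + 9*(-1)) - 472/121 = (5 - 9) - 472/121 = -4 - 472/121 = -956/121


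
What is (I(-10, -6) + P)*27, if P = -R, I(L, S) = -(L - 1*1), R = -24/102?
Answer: 5157/17 ≈ 303.35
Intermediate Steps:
R = -4/17 (R = -24*1/102 = -4/17 ≈ -0.23529)
I(L, S) = 1 - L (I(L, S) = -(L - 1) = -(-1 + L) = 1 - L)
P = 4/17 (P = -1*(-4/17) = 4/17 ≈ 0.23529)
(I(-10, -6) + P)*27 = ((1 - 1*(-10)) + 4/17)*27 = ((1 + 10) + 4/17)*27 = (11 + 4/17)*27 = (191/17)*27 = 5157/17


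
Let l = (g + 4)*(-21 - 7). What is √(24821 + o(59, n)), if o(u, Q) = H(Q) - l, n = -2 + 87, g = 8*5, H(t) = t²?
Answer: √33278 ≈ 182.42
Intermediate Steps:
g = 40
l = -1232 (l = (40 + 4)*(-21 - 7) = 44*(-28) = -1232)
n = 85
o(u, Q) = 1232 + Q² (o(u, Q) = Q² - 1*(-1232) = Q² + 1232 = 1232 + Q²)
√(24821 + o(59, n)) = √(24821 + (1232 + 85²)) = √(24821 + (1232 + 7225)) = √(24821 + 8457) = √33278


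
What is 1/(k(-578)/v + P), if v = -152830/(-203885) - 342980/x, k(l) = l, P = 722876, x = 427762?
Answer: 227680542/167105291458985 ≈ 1.3625e-6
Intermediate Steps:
v = -455361084/8721425537 (v = -152830/(-203885) - 342980/427762 = -152830*(-1/203885) - 342980*1/427762 = 30566/40777 - 171490/213881 = -455361084/8721425537 ≈ -0.052212)
1/(k(-578)/v + P) = 1/(-578/(-455361084/8721425537) + 722876) = 1/(-578*(-8721425537/455361084) + 722876) = 1/(2520491980193/227680542 + 722876) = 1/(167105291458985/227680542) = 227680542/167105291458985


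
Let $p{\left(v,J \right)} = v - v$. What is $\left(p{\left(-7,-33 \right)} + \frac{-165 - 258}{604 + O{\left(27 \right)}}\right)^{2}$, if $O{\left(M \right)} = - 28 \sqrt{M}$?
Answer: $\frac{1079120799}{1845217936} + \frac{567383859 \sqrt{3}}{3690435872} \approx 0.85111$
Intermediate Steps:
$p{\left(v,J \right)} = 0$
$\left(p{\left(-7,-33 \right)} + \frac{-165 - 258}{604 + O{\left(27 \right)}}\right)^{2} = \left(0 + \frac{-165 - 258}{604 - 28 \sqrt{27}}\right)^{2} = \left(0 - \frac{423}{604 - 28 \cdot 3 \sqrt{3}}\right)^{2} = \left(0 - \frac{423}{604 - 84 \sqrt{3}}\right)^{2} = \left(- \frac{423}{604 - 84 \sqrt{3}}\right)^{2} = \frac{178929}{\left(604 - 84 \sqrt{3}\right)^{2}}$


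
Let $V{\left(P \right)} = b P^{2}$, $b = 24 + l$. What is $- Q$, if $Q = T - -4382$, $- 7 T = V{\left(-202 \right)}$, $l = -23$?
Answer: $\frac{10130}{7} \approx 1447.1$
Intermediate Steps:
$b = 1$ ($b = 24 - 23 = 1$)
$V{\left(P \right)} = P^{2}$ ($V{\left(P \right)} = 1 P^{2} = P^{2}$)
$T = - \frac{40804}{7}$ ($T = - \frac{\left(-202\right)^{2}}{7} = \left(- \frac{1}{7}\right) 40804 = - \frac{40804}{7} \approx -5829.1$)
$Q = - \frac{10130}{7}$ ($Q = - \frac{40804}{7} - -4382 = - \frac{40804}{7} + \left(-4387 + 8769\right) = - \frac{40804}{7} + 4382 = - \frac{10130}{7} \approx -1447.1$)
$- Q = \left(-1\right) \left(- \frac{10130}{7}\right) = \frac{10130}{7}$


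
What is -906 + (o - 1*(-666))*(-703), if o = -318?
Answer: -245550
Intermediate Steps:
-906 + (o - 1*(-666))*(-703) = -906 + (-318 - 1*(-666))*(-703) = -906 + (-318 + 666)*(-703) = -906 + 348*(-703) = -906 - 244644 = -245550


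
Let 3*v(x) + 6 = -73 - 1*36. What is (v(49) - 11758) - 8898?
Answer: -62083/3 ≈ -20694.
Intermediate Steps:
v(x) = -115/3 (v(x) = -2 + (-73 - 1*36)/3 = -2 + (-73 - 36)/3 = -2 + (⅓)*(-109) = -2 - 109/3 = -115/3)
(v(49) - 11758) - 8898 = (-115/3 - 11758) - 8898 = -35389/3 - 8898 = -62083/3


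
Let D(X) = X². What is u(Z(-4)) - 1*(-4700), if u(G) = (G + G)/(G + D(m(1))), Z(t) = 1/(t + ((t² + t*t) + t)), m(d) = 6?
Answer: 4065502/865 ≈ 4700.0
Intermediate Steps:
Z(t) = 1/(2*t + 2*t²) (Z(t) = 1/(t + ((t² + t²) + t)) = 1/(t + (2*t² + t)) = 1/(t + (t + 2*t²)) = 1/(2*t + 2*t²))
u(G) = 2*G/(36 + G) (u(G) = (G + G)/(G + 6²) = (2*G)/(G + 36) = (2*G)/(36 + G) = 2*G/(36 + G))
u(Z(-4)) - 1*(-4700) = 2*((½)/(-4*(1 - 4)))/(36 + (½)/(-4*(1 - 4))) - 1*(-4700) = 2*((½)*(-¼)/(-3))/(36 + (½)*(-¼)/(-3)) + 4700 = 2*((½)*(-¼)*(-⅓))/(36 + (½)*(-¼)*(-⅓)) + 4700 = 2*(1/24)/(36 + 1/24) + 4700 = 2*(1/24)/(865/24) + 4700 = 2*(1/24)*(24/865) + 4700 = 2/865 + 4700 = 4065502/865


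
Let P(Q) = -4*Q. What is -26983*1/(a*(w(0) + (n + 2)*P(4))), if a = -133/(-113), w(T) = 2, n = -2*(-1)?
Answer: 3049079/8246 ≈ 369.76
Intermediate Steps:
n = 2
a = 133/113 (a = -133*(-1/113) = 133/113 ≈ 1.1770)
-26983*1/(a*(w(0) + (n + 2)*P(4))) = -26983*113/(133*(2 + (2 + 2)*(-4*4))) = -26983*113/(133*(2 + 4*(-16))) = -26983*113/(133*(2 - 64)) = -26983/((-62*133/113)) = -26983/(-8246/113) = -26983*(-113/8246) = 3049079/8246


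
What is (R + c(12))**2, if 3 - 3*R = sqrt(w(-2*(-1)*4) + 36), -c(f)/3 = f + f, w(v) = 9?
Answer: (71 + sqrt(5))**2 ≈ 5363.5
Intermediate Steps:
c(f) = -6*f (c(f) = -3*(f + f) = -6*f)
R = 1 - sqrt(5) (R = 1 - sqrt(9 + 36)/3 = 1 - sqrt(5) ≈ -1.2361)
(R + c(12))**2 = ((1 - sqrt(5)) - 6*12)**2 = ((1 - sqrt(5)) - 72)**2 = (-71 - sqrt(5))**2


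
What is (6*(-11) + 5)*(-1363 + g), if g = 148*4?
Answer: 47031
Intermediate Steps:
g = 592
(6*(-11) + 5)*(-1363 + g) = (6*(-11) + 5)*(-1363 + 592) = (-66 + 5)*(-771) = -61*(-771) = 47031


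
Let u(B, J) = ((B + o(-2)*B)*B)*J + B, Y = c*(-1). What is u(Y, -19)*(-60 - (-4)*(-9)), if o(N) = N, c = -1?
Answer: -1920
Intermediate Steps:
Y = 1 (Y = -1*(-1) = 1)
u(B, J) = B - J*B**2 (u(B, J) = ((B - 2*B)*B)*J + B = ((-B)*B)*J + B = (-B**2)*J + B = -J*B**2 + B = B - J*B**2)
u(Y, -19)*(-60 - (-4)*(-9)) = (1*(1 - 1*1*(-19)))*(-60 - (-4)*(-9)) = (1*(1 + 19))*(-60 - 1*36) = (1*20)*(-60 - 36) = 20*(-96) = -1920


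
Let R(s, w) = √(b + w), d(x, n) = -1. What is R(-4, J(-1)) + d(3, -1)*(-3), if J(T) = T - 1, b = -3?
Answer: 3 + I*√5 ≈ 3.0 + 2.2361*I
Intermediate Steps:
J(T) = -1 + T
R(s, w) = √(-3 + w)
R(-4, J(-1)) + d(3, -1)*(-3) = √(-3 + (-1 - 1)) - 1*(-3) = √(-3 - 2) + 3 = √(-5) + 3 = I*√5 + 3 = 3 + I*√5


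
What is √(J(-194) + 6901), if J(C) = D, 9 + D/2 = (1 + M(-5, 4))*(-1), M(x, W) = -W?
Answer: 83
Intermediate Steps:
D = -12 (D = -18 + 2*((1 - 1*4)*(-1)) = -18 + 2*((1 - 4)*(-1)) = -18 + 2*(-3*(-1)) = -18 + 2*3 = -18 + 6 = -12)
J(C) = -12
√(J(-194) + 6901) = √(-12 + 6901) = √6889 = 83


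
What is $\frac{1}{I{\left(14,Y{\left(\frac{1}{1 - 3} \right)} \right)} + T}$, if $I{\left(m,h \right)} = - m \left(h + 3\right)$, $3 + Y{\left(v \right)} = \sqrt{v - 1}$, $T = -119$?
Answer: $\frac{i}{7 \left(\sqrt{6} - 17 i\right)} \approx -0.0082324 + 0.0011862 i$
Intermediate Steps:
$Y{\left(v \right)} = -3 + \sqrt{-1 + v}$ ($Y{\left(v \right)} = -3 + \sqrt{v - 1} = -3 + \sqrt{-1 + v}$)
$I{\left(m,h \right)} = - m \left(3 + h\right)$
$\frac{1}{I{\left(14,Y{\left(\frac{1}{1 - 3} \right)} \right)} + T} = \frac{1}{\left(-1\right) 14 \left(3 - \left(3 - \sqrt{-1 + \frac{1}{1 - 3}}\right)\right) - 119} = \frac{1}{\left(-1\right) 14 \left(3 - \left(3 - \sqrt{-1 + \frac{1}{-2}}\right)\right) - 119} = \frac{1}{\left(-1\right) 14 \left(3 - \left(3 - \sqrt{-1 - \frac{1}{2}}\right)\right) - 119} = \frac{1}{\left(-1\right) 14 \left(3 - \left(3 - \sqrt{- \frac{3}{2}}\right)\right) - 119} = \frac{1}{\left(-1\right) 14 \left(3 - \left(3 - \frac{i \sqrt{6}}{2}\right)\right) - 119} = \frac{1}{\left(-1\right) 14 \frac{i \sqrt{6}}{2} - 119} = \frac{1}{- 7 i \sqrt{6} - 119} = \frac{1}{-119 - 7 i \sqrt{6}}$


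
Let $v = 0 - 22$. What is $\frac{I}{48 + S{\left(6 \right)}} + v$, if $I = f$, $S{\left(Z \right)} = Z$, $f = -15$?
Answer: $- \frac{401}{18} \approx -22.278$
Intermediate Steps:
$I = -15$
$v = -22$
$\frac{I}{48 + S{\left(6 \right)}} + v = - \frac{15}{48 + 6} - 22 = - \frac{15}{54} - 22 = \left(-15\right) \frac{1}{54} - 22 = - \frac{5}{18} - 22 = - \frac{401}{18}$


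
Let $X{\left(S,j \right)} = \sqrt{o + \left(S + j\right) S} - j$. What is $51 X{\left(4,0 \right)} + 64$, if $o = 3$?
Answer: $64 + 51 \sqrt{19} \approx 286.3$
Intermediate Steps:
$X{\left(S,j \right)} = \sqrt{3 + S \left(S + j\right)} - j$ ($X{\left(S,j \right)} = \sqrt{3 + \left(S + j\right) S} - j = \sqrt{3 + S \left(S + j\right)} - j$)
$51 X{\left(4,0 \right)} + 64 = 51 \left(\sqrt{3 + 4^{2} + 4 \cdot 0} - 0\right) + 64 = 51 \left(\sqrt{3 + 16 + 0} + 0\right) + 64 = 51 \left(\sqrt{19} + 0\right) + 64 = 51 \sqrt{19} + 64 = 64 + 51 \sqrt{19}$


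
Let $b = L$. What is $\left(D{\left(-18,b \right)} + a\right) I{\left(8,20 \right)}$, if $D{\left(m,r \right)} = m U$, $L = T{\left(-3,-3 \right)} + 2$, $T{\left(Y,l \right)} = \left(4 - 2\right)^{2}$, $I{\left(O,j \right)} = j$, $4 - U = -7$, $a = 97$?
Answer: $-2020$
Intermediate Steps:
$U = 11$ ($U = 4 - -7 = 4 + 7 = 11$)
$T{\left(Y,l \right)} = 4$ ($T{\left(Y,l \right)} = 2^{2} = 4$)
$L = 6$ ($L = 4 + 2 = 6$)
$b = 6$
$D{\left(m,r \right)} = 11 m$ ($D{\left(m,r \right)} = m 11 = 11 m$)
$\left(D{\left(-18,b \right)} + a\right) I{\left(8,20 \right)} = \left(11 \left(-18\right) + 97\right) 20 = \left(-198 + 97\right) 20 = \left(-101\right) 20 = -2020$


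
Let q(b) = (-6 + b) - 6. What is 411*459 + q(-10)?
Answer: 188627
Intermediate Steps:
q(b) = -12 + b
411*459 + q(-10) = 411*459 + (-12 - 10) = 188649 - 22 = 188627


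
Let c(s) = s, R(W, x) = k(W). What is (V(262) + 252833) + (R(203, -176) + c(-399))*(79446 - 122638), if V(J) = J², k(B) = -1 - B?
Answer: 26366253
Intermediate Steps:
R(W, x) = -1 - W
(V(262) + 252833) + (R(203, -176) + c(-399))*(79446 - 122638) = (262² + 252833) + ((-1 - 1*203) - 399)*(79446 - 122638) = (68644 + 252833) + ((-1 - 203) - 399)*(-43192) = 321477 + (-204 - 399)*(-43192) = 321477 - 603*(-43192) = 321477 + 26044776 = 26366253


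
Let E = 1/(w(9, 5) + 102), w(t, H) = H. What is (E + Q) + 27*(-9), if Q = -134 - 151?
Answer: -56495/107 ≈ -527.99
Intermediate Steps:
E = 1/107 (E = 1/(5 + 102) = 1/107 ≈ 0.0093458)
Q = -285
(E + Q) + 27*(-9) = (1/107 - 285) + 27*(-9) = -30494/107 - 243 = -56495/107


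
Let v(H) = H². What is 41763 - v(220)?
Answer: -6637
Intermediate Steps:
41763 - v(220) = 41763 - 1*220² = 41763 - 1*48400 = 41763 - 48400 = -6637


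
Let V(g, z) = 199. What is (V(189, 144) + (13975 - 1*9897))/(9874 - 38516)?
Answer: -4277/28642 ≈ -0.14933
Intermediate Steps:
(V(189, 144) + (13975 - 1*9897))/(9874 - 38516) = (199 + (13975 - 1*9897))/(9874 - 38516) = (199 + (13975 - 9897))/(-28642) = (199 + 4078)*(-1/28642) = 4277*(-1/28642) = -4277/28642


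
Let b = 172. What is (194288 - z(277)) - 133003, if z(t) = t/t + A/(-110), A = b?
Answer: 3370706/55 ≈ 61286.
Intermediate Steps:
A = 172
z(t) = -31/55 (z(t) = t/t + 172/(-110) = 1 + 172*(-1/110) = 1 - 86/55 = -31/55)
(194288 - z(277)) - 133003 = (194288 - 1*(-31/55)) - 133003 = (194288 + 31/55) - 133003 = 10685871/55 - 133003 = 3370706/55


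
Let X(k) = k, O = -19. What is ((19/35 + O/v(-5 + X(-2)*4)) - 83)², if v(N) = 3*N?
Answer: 12519148321/1863225 ≈ 6719.1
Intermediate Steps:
((19/35 + O/v(-5 + X(-2)*4)) - 83)² = ((19/35 - 19*1/(3*(-5 - 2*4))) - 83)² = ((19*(1/35) - 19*1/(3*(-5 - 8))) - 83)² = ((19/35 - 19/(3*(-13))) - 83)² = ((19/35 - 19/(-39)) - 83)² = ((19/35 - 19*(-1/39)) - 83)² = ((19/35 + 19/39) - 83)² = (1406/1365 - 83)² = (-111889/1365)² = 12519148321/1863225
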